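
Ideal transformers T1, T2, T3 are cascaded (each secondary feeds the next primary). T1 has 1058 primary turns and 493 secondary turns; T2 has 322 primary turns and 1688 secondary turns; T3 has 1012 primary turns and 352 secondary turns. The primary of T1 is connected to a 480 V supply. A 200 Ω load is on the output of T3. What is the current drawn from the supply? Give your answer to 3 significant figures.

I_supply ≈ 1.73 A

After T1: V = 480.00 × 493/1058 = 223.67 V.
After T2: V = 223.67 × 1688/322 = 1172.5 V.
After T3: V = 1172.5 × 352/1012 = 407.83 V.
I_load = 407.83/200 = 2.0392 A, so P_out = 407.83 × 2.0392 = 831.63 W.
All ideal ⇒ P_in = P_out, so I_supply = 831.63/480 = 1.73 A.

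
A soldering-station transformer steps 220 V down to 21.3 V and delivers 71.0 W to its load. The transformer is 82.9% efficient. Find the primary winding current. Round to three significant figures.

I_p ≈ 0.389 A

P_in = P_out/η = 71.0/0.829 = 85.645 W.
I_p = P_in/V_p = 85.645/220 = 0.389 A.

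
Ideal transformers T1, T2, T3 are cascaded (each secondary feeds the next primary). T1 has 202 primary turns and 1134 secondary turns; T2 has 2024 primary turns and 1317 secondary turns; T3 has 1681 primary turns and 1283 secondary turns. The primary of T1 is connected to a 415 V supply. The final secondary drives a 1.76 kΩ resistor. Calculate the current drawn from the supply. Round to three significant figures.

Secondary of T1: V = 415.00 × 1134/202 = 2329.8 V.
Secondary of T2: V = 2329.8 × 1317/2024 = 1516.0 V.
Secondary of T3: V = 1516.0 × 1283/1681 = 1157.0 V.
I_load = 1157.0/1760 = 0.65740 A, so P_out = 1157.0 × 0.65740 = 760.63 W.
All ideal ⇒ P_in = P_out, so I_supply = 760.63/415 = 1.83 A.

I_supply ≈ 1.83 A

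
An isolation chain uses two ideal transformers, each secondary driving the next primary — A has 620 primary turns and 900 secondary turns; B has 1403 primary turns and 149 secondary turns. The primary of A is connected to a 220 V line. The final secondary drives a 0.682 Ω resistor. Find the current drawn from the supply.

Secondary of A: V = 220.00 × 900/620 = 319.35 V.
Secondary of B: V = 319.35 × 149/1403 = 33.916 V.
I_load = 33.916/0.682 = 49.730 A, so P_out = 33.916 × 49.730 = 1686.6 W.
All ideal ⇒ P_in = P_out, so I_supply = 1686.6/220 = 7.67 A.

I_supply ≈ 7.67 A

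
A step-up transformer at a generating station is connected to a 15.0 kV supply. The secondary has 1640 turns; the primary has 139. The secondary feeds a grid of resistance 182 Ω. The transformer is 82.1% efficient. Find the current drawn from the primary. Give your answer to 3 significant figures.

V_s = 15000 × 1640/139 = 176980 V.
I_s = V_s/R = 176980/182 = 972.41 A.
P_out = V_s I_s = 176980 × 972.41 = 1.7210×10^8 W.
P_in = P_out/η = 1.7210×10^8/0.821 = 2.0962×10^8 W.
I_p = P_in/V_p = 2.0962×10^8/15000 = 14000 A.

I_p ≈ 14000 A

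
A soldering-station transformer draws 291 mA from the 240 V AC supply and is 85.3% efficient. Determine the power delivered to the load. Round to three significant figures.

P_in = V_p I_p = 240 × 0.291 = 69.840 W.
P_out = η P_in = 0.853 × 69.840 = 59.6 W.

P_out ≈ 59.6 W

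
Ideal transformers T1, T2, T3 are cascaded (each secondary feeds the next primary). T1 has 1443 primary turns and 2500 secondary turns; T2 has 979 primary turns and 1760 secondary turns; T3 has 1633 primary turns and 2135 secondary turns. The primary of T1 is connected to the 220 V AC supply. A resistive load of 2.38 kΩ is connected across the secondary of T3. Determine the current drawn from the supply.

Secondary of T1: V = 220.00 × 2500/1443 = 381.15 V.
Secondary of T2: V = 381.15 × 1760/979 = 685.21 V.
Secondary of T3: V = 685.21 × 2135/1633 = 895.86 V.
I_load = 895.86/2380 = 0.37641 A, so P_out = 895.86 × 0.37641 = 337.21 W.
All ideal ⇒ P_in = P_out, so I_supply = 337.21/220 = 1.53 A.

I_supply ≈ 1.53 A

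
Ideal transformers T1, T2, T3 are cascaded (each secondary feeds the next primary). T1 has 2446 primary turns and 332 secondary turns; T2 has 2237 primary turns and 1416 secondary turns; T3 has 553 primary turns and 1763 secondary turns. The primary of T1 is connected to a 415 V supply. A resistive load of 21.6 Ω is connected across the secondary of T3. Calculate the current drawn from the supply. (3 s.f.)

After T1: V = 415.00 × 332/2446 = 56.329 V.
After T2: V = 56.329 × 1416/2237 = 35.656 V.
After T3: V = 35.656 × 1763/553 = 113.67 V.
I_load = 113.67/21.6 = 5.2626 A, so P_out = 113.67 × 5.2626 = 598.21 W.
All ideal ⇒ P_in = P_out, so I_supply = 598.21/415 = 1.44 A.

I_supply ≈ 1.44 A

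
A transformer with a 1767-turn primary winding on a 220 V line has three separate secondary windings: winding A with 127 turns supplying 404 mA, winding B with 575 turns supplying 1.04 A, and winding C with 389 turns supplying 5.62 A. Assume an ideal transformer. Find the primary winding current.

I_p ≈ 1.60 A

V_A = 220 × 127/1767 = 15.812 V; V_B = 220 × 575/1767 = 71.590 V; V_C = 220 × 389/1767 = 48.432 V.
P_out = V_A I_A + V_B I_B + V_C I_C = 15.812×0.404 + 71.590×1.04 + 48.432×5.62 = 6.3881 + 74.454 + 272.19 = 353.03 W.
Ideal ⇒ P_in = P_out, so I_p = P_out/V_p = 353.03/220 = 1.60 A.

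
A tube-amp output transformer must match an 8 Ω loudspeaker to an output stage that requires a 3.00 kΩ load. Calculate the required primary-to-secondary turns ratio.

N_p/N_s ≈ 19.4

Z_p/Z_s = (N_p/N_s)², so N_p/N_s = √(3000/8) = √375 = 19.4.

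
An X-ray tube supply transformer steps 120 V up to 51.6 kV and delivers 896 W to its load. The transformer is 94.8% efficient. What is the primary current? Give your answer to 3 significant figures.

I_p ≈ 7.88 A

P_in = P_out/η = 896/0.948 = 945.15 W.
I_p = P_in/V_p = 945.15/120 = 7.88 A.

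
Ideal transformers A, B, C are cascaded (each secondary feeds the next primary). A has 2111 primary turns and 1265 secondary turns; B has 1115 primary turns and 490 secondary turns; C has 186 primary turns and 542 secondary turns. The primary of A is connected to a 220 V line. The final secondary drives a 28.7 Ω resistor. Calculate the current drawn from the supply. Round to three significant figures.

I_supply ≈ 4.51 A

Secondary of A: V = 220.00 × 1265/2111 = 131.83 V.
Secondary of B: V = 131.83 × 490/1115 = 57.936 V.
Secondary of C: V = 57.936 × 542/186 = 168.82 V.
I_load = 168.82/28.7 = 5.8823 A, so P_out = 168.82 × 5.8823 = 993.08 W.
All ideal ⇒ P_in = P_out, so I_supply = 993.08/220 = 4.51 A.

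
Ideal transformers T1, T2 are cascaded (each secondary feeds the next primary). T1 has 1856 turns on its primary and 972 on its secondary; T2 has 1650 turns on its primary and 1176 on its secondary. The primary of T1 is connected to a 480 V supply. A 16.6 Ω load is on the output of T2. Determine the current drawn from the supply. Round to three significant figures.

I_supply ≈ 4.03 A

Secondary of T1: V = 480.00 × 972/1856 = 251.38 V.
Secondary of T2: V = 251.38 × 1176/1650 = 179.16 V.
I_load = 179.16/16.6 = 10.793 A, so P_out = 179.16 × 10.793 = 1933.7 W.
All ideal ⇒ P_in = P_out, so I_supply = 1933.7/480 = 4.03 A.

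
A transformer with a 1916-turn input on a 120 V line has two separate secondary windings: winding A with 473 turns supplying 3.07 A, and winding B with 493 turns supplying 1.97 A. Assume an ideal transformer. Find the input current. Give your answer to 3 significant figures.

V_A = 120 × 473/1916 = 29.624 V; V_B = 120 × 493/1916 = 30.877 V.
P_out = V_A I_A + V_B I_B = 29.624×3.07 + 30.877×1.97 = 90.946 + 60.827 = 151.77 W.
Ideal ⇒ P_in = P_out, so I_in = P_out/V_in = 151.77/120 = 1.26 A.

I_in ≈ 1.26 A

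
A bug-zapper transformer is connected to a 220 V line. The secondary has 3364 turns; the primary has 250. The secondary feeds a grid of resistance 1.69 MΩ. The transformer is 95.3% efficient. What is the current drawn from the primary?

V_s = 220 × 3364/250 = 2960.3 V.
I_s = V_s/R = 2960.3/(1.69×10^6) = 0.0017517 A.
P_out = V_s I_s = 2960.3 × 0.0017517 = 5.1855 W.
P_in = P_out/η = 5.1855/0.953 = 5.4412 W.
I_p = P_in/V_p = 5.4412/220 = 0.0247 A.

I_p ≈ 0.0247 A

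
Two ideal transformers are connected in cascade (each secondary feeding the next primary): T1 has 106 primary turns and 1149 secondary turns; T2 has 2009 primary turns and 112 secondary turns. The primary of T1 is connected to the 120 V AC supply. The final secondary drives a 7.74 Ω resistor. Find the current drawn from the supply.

After T1: V = 120.00 × 1149/106 = 1300.8 V.
After T2: V = 1300.8 × 112/2009 = 72.516 V.
I_load = 72.516/7.74 = 9.3690 A, so P_out = 72.516 × 9.3690 = 679.40 W.
All ideal ⇒ P_in = P_out, so I_supply = 679.40/120 = 5.66 A.

I_supply ≈ 5.66 A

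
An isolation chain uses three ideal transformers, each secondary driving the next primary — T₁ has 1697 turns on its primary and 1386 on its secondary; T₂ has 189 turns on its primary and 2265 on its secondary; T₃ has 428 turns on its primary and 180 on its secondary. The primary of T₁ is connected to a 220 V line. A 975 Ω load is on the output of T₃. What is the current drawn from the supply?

Secondary of T₁: V = 220.00 × 1386/1697 = 179.68 V.
Secondary of T₂: V = 179.68 × 2265/189 = 2153.3 V.
Secondary of T₃: V = 2153.3 × 180/428 = 905.61 V.
I_load = 905.61/975 = 0.92883 A, so P_out = 905.61 × 0.92883 = 841.15 W.
All ideal ⇒ P_in = P_out, so I_supply = 841.15/220 = 3.82 A.

I_supply ≈ 3.82 A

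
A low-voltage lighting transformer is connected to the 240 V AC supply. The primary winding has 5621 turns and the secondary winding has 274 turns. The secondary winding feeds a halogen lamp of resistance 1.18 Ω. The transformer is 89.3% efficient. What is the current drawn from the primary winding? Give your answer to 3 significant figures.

I_p ≈ 0.541 A

V_s = 240 × 274/5621 = 11.699 V.
I_s = V_s/R = 11.699/1.18 = 9.9144 A.
P_out = V_s I_s = 11.699 × 9.9144 = 115.99 W.
P_in = P_out/η = 115.99/0.893 = 129.89 W.
I_p = P_in/V_p = 129.89/240 = 0.541 A.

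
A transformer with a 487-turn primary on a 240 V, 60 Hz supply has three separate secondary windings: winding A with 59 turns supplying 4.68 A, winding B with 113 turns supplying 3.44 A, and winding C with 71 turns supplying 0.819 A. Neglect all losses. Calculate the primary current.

V_A = 240 × 59/487 = 29.076 V; V_B = 240 × 113/487 = 55.688 V; V_C = 240 × 71/487 = 34.990 V.
P_out = V_A I_A + V_B I_B + V_C I_C = 29.076×4.68 + 55.688×3.44 + 34.990×0.819 = 136.08 + 191.57 + 28.657 = 356.30 W.
Ideal ⇒ P_in = P_out, so I_p = P_out/V_p = 356.30/240 = 1.48 A.

I_p ≈ 1.48 A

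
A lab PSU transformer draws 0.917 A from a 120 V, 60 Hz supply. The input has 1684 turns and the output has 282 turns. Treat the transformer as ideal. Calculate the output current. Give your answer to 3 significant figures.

I_out ≈ 5.48 A

I_out/I_in = N_in/N_out, so I_out = 0.917 × 1684/282 = 5.48 A.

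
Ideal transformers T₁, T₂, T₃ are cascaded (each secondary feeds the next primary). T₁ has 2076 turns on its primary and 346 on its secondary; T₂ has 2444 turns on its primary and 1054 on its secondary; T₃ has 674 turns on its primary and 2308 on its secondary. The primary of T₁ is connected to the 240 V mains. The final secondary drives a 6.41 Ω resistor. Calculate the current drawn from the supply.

I_supply ≈ 2.27 A

Secondary of T₁: V = 240.00 × 346/2076 = 40.000 V.
Secondary of T₂: V = 40.000 × 1054/2444 = 17.250 V.
Secondary of T₃: V = 17.250 × 2308/674 = 59.071 V.
I_load = 59.071/6.41 = 9.2155 A, so P_out = 59.071 × 9.2155 = 544.37 W.
All ideal ⇒ P_in = P_out, so I_supply = 544.37/240 = 2.27 A.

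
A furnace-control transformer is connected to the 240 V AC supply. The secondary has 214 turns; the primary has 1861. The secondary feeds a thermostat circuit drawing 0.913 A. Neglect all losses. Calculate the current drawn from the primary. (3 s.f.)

I_p ≈ 0.105 A

For an ideal transformer I_p N_p = I_s N_s, so I_p = 0.913 × 214/1861 = 0.105 A.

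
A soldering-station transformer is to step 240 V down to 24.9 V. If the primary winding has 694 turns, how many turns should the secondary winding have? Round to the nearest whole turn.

N_s/N_p = V_s/V_p, so N_s = 694 × 24.9/240 = 72.0 ≈ 72 turns.

N_s = 72 turns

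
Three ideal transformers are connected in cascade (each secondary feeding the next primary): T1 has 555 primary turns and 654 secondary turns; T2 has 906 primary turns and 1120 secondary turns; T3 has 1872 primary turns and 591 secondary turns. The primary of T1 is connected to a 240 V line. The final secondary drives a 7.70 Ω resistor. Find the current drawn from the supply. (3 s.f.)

I_supply ≈ 6.59 A

After T1: V = 240.00 × 654/555 = 282.81 V.
After T2: V = 282.81 × 1120/906 = 349.61 V.
After T3: V = 349.61 × 591/1872 = 110.37 V.
I_load = 110.37/7.70 = 14.334 A, so P_out = 110.37 × 14.334 = 1582.1 W.
All ideal ⇒ P_in = P_out, so I_supply = 1582.1/240 = 6.59 A.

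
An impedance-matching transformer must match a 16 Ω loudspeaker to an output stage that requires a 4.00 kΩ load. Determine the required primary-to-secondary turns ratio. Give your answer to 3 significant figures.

Z_p/Z_s = (N_p/N_s)², so N_p/N_s = √(4000/16) = √250 = 15.8.

N_p/N_s ≈ 15.8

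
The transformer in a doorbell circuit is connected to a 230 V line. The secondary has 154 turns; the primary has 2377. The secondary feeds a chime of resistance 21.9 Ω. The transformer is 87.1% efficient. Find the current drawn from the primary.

V_s = 230 × 154/2377 = 14.901 V.
I_s = V_s/R = 14.901/21.9 = 0.68042 A.
P_out = V_s I_s = 14.901 × 0.68042 = 10.139 W.
P_in = P_out/η = 10.139/0.871 = 11.641 W.
I_p = P_in/V_p = 11.641/230 = 0.0506 A.

I_p ≈ 0.0506 A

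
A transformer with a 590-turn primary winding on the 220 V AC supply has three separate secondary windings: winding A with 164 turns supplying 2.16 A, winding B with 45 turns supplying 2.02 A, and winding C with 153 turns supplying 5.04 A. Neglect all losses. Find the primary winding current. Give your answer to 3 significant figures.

I_p ≈ 2.06 A

V_A = 220 × 164/590 = 61.153 V; V_B = 220 × 45/590 = 16.780 V; V_C = 220 × 153/590 = 57.051 V.
P_out = V_A I_A + V_B I_B + V_C I_C = 61.153×2.16 + 16.780×2.02 + 57.051×5.04 = 132.09 + 33.895 + 287.54 = 453.52 W.
Ideal ⇒ P_in = P_out, so I_p = P_out/V_p = 453.52/220 = 2.06 A.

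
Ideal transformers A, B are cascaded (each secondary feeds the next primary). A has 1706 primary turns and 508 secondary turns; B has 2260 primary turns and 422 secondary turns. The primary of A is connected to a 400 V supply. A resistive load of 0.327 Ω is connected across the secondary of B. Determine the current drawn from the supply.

I_supply ≈ 3.78 A

Secondary of A: V = 400.00 × 508/1706 = 119.11 V.
Secondary of B: V = 119.11 × 422/2260 = 22.241 V.
I_load = 22.241/0.327 = 68.014 A, so P_out = 22.241 × 68.014 = 1512.7 W.
All ideal ⇒ P_in = P_out, so I_supply = 1512.7/400 = 3.78 A.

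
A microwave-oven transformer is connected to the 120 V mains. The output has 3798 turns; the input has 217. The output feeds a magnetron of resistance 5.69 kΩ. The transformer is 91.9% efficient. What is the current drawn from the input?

I_in ≈ 7.03 A

V_out = 120 × 3798/217 = 2100.3 V.
I_out = V_out/R = 2100.3/5690 = 0.36912 A.
P_out = V_out I_out = 2100.3 × 0.36912 = 775.25 W.
P_in = P_out/η = 775.25/0.919 = 843.58 W.
I_in = P_in/V_in = 843.58/120 = 7.03 A.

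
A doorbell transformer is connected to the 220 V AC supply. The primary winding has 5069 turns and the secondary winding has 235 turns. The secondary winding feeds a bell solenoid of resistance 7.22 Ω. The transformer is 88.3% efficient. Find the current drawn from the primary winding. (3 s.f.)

I_p ≈ 0.0742 A

V_s = 220 × 235/5069 = 10.199 V.
I_s = V_s/R = 10.199/7.22 = 1.4126 A.
P_out = V_s I_s = 10.199 × 1.4126 = 14.408 W.
P_in = P_out/η = 14.408/0.883 = 16.317 W.
I_p = P_in/V_p = 16.317/220 = 0.0742 A.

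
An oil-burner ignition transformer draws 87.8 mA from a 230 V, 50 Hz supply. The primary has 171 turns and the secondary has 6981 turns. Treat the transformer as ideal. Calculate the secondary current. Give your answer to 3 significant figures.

I_s ≈ 0.00215 A

I_s/I_p = N_p/N_s, so I_s = 0.0878 × 171/6981 = 0.00215 A.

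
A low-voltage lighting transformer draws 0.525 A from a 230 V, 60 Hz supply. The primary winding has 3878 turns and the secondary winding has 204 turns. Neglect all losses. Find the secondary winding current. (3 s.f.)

I_s/I_p = N_p/N_s, so I_s = 0.525 × 3878/204 = 9.98 A.

I_s ≈ 9.98 A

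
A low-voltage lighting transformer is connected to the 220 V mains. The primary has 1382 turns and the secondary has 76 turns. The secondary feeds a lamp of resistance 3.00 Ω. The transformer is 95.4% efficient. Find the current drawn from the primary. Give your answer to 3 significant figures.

V_s = 220 × 76/1382 = 12.098 V.
I_s = V_s/R = 12.098/3.00 = 4.0328 A.
P_out = V_s I_s = 12.098 × 4.0328 = 48.790 W.
P_in = P_out/η = 48.790/0.954 = 51.143 W.
I_p = P_in/V_p = 51.143/220 = 0.232 A.

I_p ≈ 0.232 A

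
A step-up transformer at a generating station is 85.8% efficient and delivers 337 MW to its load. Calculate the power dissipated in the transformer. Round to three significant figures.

P_loss ≈ 5.58×10^7 W

P_in = P_out/η = 3.37×10^8/0.858 = 3.92774×10^8 W.
P_loss = P_in − P_out = 3.92774×10^8 − 3.37×10^8 = 5.58×10^7 W.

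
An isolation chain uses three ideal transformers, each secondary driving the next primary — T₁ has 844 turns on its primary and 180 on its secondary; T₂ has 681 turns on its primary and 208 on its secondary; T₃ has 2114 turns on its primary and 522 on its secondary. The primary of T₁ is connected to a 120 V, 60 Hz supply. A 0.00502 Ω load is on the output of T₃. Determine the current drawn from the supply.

I_supply ≈ 6.18 A

Secondary of T₁: V = 120.00 × 180/844 = 25.592 V.
Secondary of T₂: V = 25.592 × 208/681 = 7.8168 V.
Secondary of T₃: V = 7.8168 × 522/2114 = 1.9302 V.
I_load = 1.9302/0.00502 = 384.49 A, so P_out = 1.9302 × 384.49 = 742.13 W.
All ideal ⇒ P_in = P_out, so I_supply = 742.13/120 = 6.18 A.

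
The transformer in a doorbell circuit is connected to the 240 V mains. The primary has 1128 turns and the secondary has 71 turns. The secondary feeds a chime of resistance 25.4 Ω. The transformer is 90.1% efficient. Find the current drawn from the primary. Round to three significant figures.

V_s = 240 × 71/1128 = 15.106 V.
I_s = V_s/R = 15.106/25.4 = 0.59474 A.
P_out = V_s I_s = 15.106 × 0.59474 = 8.9844 W.
P_in = P_out/η = 8.9844/0.901 = 9.9715 W.
I_p = P_in/V_p = 9.9715/240 = 0.0415 A.

I_p ≈ 0.0415 A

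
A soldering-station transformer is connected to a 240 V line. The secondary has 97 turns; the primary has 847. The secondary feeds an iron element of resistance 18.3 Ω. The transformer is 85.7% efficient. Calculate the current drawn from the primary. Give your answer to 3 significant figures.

I_p ≈ 0.201 A

V_s = 240 × 97/847 = 27.485 V.
I_s = V_s/R = 27.485/18.3 = 1.5019 A.
P_out = V_s I_s = 27.485 × 1.5019 = 41.281 W.
P_in = P_out/η = 41.281/0.857 = 48.169 W.
I_p = P_in/V_p = 48.169/240 = 0.201 A.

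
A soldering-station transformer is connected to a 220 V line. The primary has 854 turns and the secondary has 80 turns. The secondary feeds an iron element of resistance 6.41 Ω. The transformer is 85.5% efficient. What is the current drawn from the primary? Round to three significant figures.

I_p ≈ 0.352 A

V_s = 220 × 80/854 = 20.609 V.
I_s = V_s/R = 20.609/6.41 = 3.2151 A.
P_out = V_s I_s = 20.609 × 3.2151 = 66.260 W.
P_in = P_out/η = 66.260/0.855 = 77.497 W.
I_p = P_in/V_p = 77.497/220 = 0.352 A.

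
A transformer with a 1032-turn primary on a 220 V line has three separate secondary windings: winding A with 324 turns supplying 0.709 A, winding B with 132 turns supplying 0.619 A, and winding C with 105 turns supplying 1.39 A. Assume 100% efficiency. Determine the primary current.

V_A = 220 × 324/1032 = 69.070 V; V_B = 220 × 132/1032 = 28.140 V; V_C = 220 × 105/1032 = 22.384 V.
P_out = V_A I_A + V_B I_B + V_C I_C = 69.070×0.709 + 28.140×0.619 + 22.384×1.39 = 48.970 + 17.418 + 31.113 = 97.502 W.
Ideal ⇒ P_in = P_out, so I_p = P_out/V_p = 97.502/220 = 0.443 A.

I_p ≈ 0.443 A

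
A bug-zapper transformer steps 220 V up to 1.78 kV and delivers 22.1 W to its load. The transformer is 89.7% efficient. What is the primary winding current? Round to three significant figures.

P_in = P_out/η = 22.1/0.897 = 24.638 W.
I_p = P_in/V_p = 24.638/220 = 0.112 A.

I_p ≈ 0.112 A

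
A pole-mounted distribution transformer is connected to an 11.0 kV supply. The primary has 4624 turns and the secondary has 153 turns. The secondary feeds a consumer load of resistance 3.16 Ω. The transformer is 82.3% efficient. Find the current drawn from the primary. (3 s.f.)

V_s = 11000 × 153/4624 = 363.97 V.
I_s = V_s/R = 363.97/3.16 = 115.18 A.
P_out = V_s I_s = 363.97 × 115.18 = 41922 W.
P_in = P_out/η = 41922/0.823 = 50938 W.
I_p = P_in/V_p = 50938/11000 = 4.63 A.

I_p ≈ 4.63 A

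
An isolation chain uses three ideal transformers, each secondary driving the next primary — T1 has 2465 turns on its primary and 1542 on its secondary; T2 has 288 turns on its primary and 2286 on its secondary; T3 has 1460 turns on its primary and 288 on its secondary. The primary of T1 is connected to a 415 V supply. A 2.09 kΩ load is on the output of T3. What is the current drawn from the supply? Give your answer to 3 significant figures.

I_supply ≈ 0.190 A

Secondary of T1: V = 415.00 × 1542/2465 = 259.61 V.
Secondary of T2: V = 259.61 × 2286/288 = 2060.6 V.
Secondary of T3: V = 2060.6 × 288/1460 = 406.48 V.
I_load = 406.48/2090 = 0.19449 A, so P_out = 406.48 × 0.19449 = 79.055 W.
All ideal ⇒ P_in = P_out, so I_supply = 79.055/415 = 0.190 A.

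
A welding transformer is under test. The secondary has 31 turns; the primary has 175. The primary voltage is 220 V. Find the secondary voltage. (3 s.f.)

V_s/V_p = N_s/N_p, so V_s = 220 × 31/175 = 39.0 V.

V_s ≈ 39.0 V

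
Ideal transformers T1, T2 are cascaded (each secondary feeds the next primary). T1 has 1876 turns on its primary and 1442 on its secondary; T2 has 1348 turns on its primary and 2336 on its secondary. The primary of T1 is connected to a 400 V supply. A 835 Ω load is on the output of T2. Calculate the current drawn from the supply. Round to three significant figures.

Secondary of T1: V = 400.00 × 1442/1876 = 307.46 V.
Secondary of T2: V = 307.46 × 2336/1348 = 532.81 V.
I_load = 532.81/835 = 0.63810 A, so P_out = 532.81 × 0.63810 = 339.99 W.
All ideal ⇒ P_in = P_out, so I_supply = 339.99/400 = 0.850 A.

I_supply ≈ 0.850 A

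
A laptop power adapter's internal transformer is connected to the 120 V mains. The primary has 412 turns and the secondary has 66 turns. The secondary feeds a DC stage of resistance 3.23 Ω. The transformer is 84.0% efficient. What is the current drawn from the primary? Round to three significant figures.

V_s = 120 × 66/412 = 19.223 V.
I_s = V_s/R = 19.223/3.23 = 5.9515 A.
P_out = V_s I_s = 19.223 × 5.9515 = 114.41 W.
P_in = P_out/η = 114.41/0.840 = 136.20 W.
I_p = P_in/V_p = 136.20/120 = 1.13 A.

I_p ≈ 1.13 A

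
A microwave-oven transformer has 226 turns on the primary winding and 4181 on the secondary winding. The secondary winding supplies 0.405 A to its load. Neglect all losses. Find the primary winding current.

For an ideal transformer I_p/I_s = N_s/N_p, so I_p = 0.405 × 4181/226 = 7.49 A.

I_p ≈ 7.49 A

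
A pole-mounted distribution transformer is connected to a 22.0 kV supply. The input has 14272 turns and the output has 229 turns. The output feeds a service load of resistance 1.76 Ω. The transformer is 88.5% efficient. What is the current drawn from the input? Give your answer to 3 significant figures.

V_out = 22000 × 229/14272 = 353.00 V.
I_out = V_out/R = 353.00/1.76 = 200.57 A.
P_out = V_out I_out = 353.00 × 200.57 = 70800 W.
P_in = P_out/η = 70800/0.885 = 80000 W.
I_in = P_in/V_in = 80000/22000 = 3.64 A.

I_in ≈ 3.64 A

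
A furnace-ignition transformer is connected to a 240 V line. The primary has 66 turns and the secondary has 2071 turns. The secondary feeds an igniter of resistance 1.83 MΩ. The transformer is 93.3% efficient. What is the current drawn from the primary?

V_s = 240 × 2071/66 = 7530.9 V.
I_s = V_s/R = 7530.9/(1.83×10^6) = 0.0041153 A.
P_out = V_s I_s = 7530.9 × 0.0041153 = 30.992 W.
P_in = P_out/η = 30.992/0.933 = 33.217 W.
I_p = P_in/V_p = 33.217/240 = 0.138 A.

I_p ≈ 0.138 A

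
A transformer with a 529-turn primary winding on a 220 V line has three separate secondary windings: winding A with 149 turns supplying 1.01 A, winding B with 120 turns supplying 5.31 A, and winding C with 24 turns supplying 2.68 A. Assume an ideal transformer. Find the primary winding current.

V_A = 220 × 149/529 = 61.966 V; V_B = 220 × 120/529 = 49.905 V; V_C = 220 × 24/529 = 9.9811 V.
P_out = V_A I_A + V_B I_B + V_C I_C = 61.966×1.01 + 49.905×5.31 + 9.9811×2.68 = 62.586 + 265.00 + 26.749 = 354.33 W.
Ideal ⇒ P_in = P_out, so I_p = P_out/V_p = 354.33/220 = 1.61 A.

I_p ≈ 1.61 A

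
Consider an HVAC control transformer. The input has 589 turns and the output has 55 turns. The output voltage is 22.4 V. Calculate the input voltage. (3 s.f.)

V_in ≈ 240 V

V_in/V_out = N_in/N_out, so V_in = 22.4 × 589/55 = 240 V.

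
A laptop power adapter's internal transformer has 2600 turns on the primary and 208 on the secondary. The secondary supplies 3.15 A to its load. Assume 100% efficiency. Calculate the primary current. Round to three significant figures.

I_p ≈ 0.252 A

For an ideal transformer I_p/I_s = N_s/N_p, so I_p = 3.15 × 208/2600 = 0.252 A.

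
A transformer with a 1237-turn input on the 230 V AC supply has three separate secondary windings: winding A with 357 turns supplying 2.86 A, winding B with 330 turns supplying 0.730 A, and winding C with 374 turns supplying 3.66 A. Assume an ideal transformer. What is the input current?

V_A = 230 × 357/1237 = 66.378 V; V_B = 230 × 330/1237 = 61.358 V; V_C = 230 × 374/1237 = 69.539 V.
P_out = V_A I_A + V_B I_B + V_C I_C = 66.378×2.86 + 61.358×0.730 + 69.539×3.66 = 189.84 + 44.791 + 254.51 = 489.15 W.
Ideal ⇒ P_in = P_out, so I_in = P_out/V_in = 489.15/230 = 2.13 A.

I_in ≈ 2.13 A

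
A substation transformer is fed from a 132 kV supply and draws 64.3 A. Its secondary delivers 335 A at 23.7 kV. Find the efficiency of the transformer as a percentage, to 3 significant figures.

P_in = 132000 × 64.3 = 8.48760×10^6 W.
P_out = 23700 × 335 = 7.93950×10^6 W.
η = P_out/P_in = 7.93950×10^6/(8.48760×10^6) = 0.935.

η ≈ 93.5%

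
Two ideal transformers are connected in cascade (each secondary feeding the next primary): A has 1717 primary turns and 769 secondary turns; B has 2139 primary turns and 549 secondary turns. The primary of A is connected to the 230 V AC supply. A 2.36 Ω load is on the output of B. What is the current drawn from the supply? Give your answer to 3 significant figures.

After A: V = 230.00 × 769/1717 = 103.01 V.
After B: V = 103.01 × 549/2139 = 26.439 V.
I_load = 26.439/2.36 = 11.203 A, so P_out = 26.439 × 11.203 = 296.20 W.
All ideal ⇒ P_in = P_out, so I_supply = 296.20/230 = 1.29 A.

I_supply ≈ 1.29 A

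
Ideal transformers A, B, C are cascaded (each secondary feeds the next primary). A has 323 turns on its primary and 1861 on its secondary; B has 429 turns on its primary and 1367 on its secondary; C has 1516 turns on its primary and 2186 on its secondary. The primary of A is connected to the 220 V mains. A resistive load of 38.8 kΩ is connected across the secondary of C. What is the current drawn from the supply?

Secondary of A: V = 220.00 × 1861/323 = 1267.6 V.
Secondary of B: V = 1267.6 × 1367/429 = 4039.0 V.
Secondary of C: V = 4039.0 × 2186/1516 = 5824.1 V.
I_load = 5824.1/38800 = 0.15011 A, so P_out = 5824.1 × 0.15011 = 874.23 W.
All ideal ⇒ P_in = P_out, so I_supply = 874.23/220 = 3.97 A.

I_supply ≈ 3.97 A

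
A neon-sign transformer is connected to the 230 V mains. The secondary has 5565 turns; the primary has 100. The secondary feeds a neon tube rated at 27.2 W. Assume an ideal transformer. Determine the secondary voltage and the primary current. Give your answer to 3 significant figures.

V_s ≈ 12800 V, I_p ≈ 0.118 A

V_s = V_p × N_s/N_p = 230 × 5565/100 = 12800 V.
I_s = P/V_s = 27.2/12800 = 0.0021251 A.
I_p = I_s × N_s/N_p = 0.0021251 × 5565/100 = 0.118 A.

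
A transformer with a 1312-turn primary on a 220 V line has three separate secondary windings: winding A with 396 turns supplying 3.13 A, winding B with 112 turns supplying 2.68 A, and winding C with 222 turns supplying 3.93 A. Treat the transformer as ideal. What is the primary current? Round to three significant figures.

I_p ≈ 1.84 A

V_A = 220 × 396/1312 = 66.402 V; V_B = 220 × 112/1312 = 18.780 V; V_C = 220 × 222/1312 = 37.226 V.
P_out = V_A I_A + V_B I_B + V_C I_C = 66.402×3.13 + 18.780×2.68 + 37.226×3.93 = 207.84 + 50.332 + 146.30 = 404.47 W.
Ideal ⇒ P_in = P_out, so I_p = P_out/V_p = 404.47/220 = 1.84 A.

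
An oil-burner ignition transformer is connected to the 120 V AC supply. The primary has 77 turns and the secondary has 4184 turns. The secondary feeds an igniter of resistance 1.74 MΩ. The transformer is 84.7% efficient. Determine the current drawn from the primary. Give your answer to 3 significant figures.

V_s = 120 × 4184/77 = 6520.5 V.
I_s = V_s/R = 6520.5/(1.74×10^6) = 0.0037474 A.
P_out = V_s I_s = 6520.5 × 0.0037474 = 24.435 W.
P_in = P_out/η = 24.435/0.847 = 28.849 W.
I_p = P_in/V_p = 28.849/120 = 0.240 A.

I_p ≈ 0.240 A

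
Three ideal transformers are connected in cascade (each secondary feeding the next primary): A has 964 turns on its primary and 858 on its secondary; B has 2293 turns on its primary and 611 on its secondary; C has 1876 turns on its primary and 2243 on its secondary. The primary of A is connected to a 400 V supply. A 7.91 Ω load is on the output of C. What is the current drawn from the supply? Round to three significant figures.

I_supply ≈ 4.07 A

Secondary of A: V = 400.00 × 858/964 = 356.02 V.
Secondary of B: V = 356.02 × 611/2293 = 94.865 V.
Secondary of C: V = 94.865 × 2243/1876 = 113.42 V.
I_load = 113.42/7.91 = 14.339 A, so P_out = 113.42 × 14.339 = 1626.4 W.
All ideal ⇒ P_in = P_out, so I_supply = 1626.4/400 = 4.07 A.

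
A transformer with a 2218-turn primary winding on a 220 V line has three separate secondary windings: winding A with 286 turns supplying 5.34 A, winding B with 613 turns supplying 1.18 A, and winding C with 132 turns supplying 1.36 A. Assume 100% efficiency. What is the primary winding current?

I_p ≈ 1.10 A

V_A = 220 × 286/2218 = 28.368 V; V_B = 220 × 613/2218 = 60.803 V; V_C = 220 × 132/2218 = 13.093 V.
P_out = V_A I_A + V_B I_B + V_C I_C = 28.368×5.34 + 60.803×1.18 + 13.093×1.36 = 151.48 + 71.747 + 17.806 = 241.04 W.
Ideal ⇒ P_in = P_out, so I_p = P_out/V_p = 241.04/220 = 1.10 A.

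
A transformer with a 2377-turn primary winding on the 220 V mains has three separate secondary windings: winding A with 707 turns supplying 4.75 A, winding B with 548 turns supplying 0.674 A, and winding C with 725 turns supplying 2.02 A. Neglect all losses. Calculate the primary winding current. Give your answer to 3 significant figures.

I_p ≈ 2.18 A

V_A = 220 × 707/2377 = 65.435 V; V_B = 220 × 548/2377 = 50.719 V; V_C = 220 × 725/2377 = 67.101 V.
P_out = V_A I_A + V_B I_B + V_C I_C = 65.435×4.75 + 50.719×0.674 + 67.101×2.02 = 310.82 + 34.185 + 135.54 = 480.55 W.
Ideal ⇒ P_in = P_out, so I_p = P_out/V_p = 480.55/220 = 2.18 A.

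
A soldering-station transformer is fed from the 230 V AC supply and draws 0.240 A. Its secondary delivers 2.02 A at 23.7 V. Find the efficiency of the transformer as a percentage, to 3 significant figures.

η ≈ 86.7%

P_in = 230 × 0.240 = 55.2000 W.
P_out = 23.7 × 2.02 = 47.8740 W.
η = P_out/P_in = 47.8740/55.2000 = 0.867.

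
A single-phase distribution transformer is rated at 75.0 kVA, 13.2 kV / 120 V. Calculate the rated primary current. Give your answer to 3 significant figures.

I_p ≈ 5.68 A

I_p = S/V_p = 75000/13200 = 5.68 A.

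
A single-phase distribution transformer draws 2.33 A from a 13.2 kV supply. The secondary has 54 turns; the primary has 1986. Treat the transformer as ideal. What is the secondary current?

I_s/I_p = N_p/N_s, so I_s = 2.33 × 1986/54 = 85.7 A.

I_s ≈ 85.7 A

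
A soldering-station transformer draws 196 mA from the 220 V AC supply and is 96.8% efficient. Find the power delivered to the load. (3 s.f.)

P_in = V_p I_p = 220 × 0.196 = 43.120 W.
P_out = η P_in = 0.968 × 43.120 = 41.7 W.

P_out ≈ 41.7 W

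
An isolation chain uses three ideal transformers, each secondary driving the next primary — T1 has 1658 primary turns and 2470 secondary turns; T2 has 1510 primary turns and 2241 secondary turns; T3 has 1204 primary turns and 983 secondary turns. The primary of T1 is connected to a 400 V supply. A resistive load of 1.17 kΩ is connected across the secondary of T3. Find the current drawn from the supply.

Secondary of T1: V = 400.00 × 2470/1658 = 595.90 V.
Secondary of T2: V = 595.90 × 2241/1510 = 884.38 V.
Secondary of T3: V = 884.38 × 983/1204 = 722.05 V.
I_load = 722.05/1170 = 0.61713 A, so P_out = 722.05 × 0.61713 = 445.60 W.
All ideal ⇒ P_in = P_out, so I_supply = 445.60/400 = 1.11 A.

I_supply ≈ 1.11 A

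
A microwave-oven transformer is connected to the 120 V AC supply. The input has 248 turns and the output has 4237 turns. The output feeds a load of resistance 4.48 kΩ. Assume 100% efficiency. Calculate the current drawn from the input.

I_in ≈ 7.82 A

V_out = V_in × N_out/N_in = 120 × 4237/248 = 2050.2 V.
I_out = V_out/R = 2050.2/4480 = 0.45763 A.
For an ideal transformer I_in N_in = I_out N_out, so I_in = 0.45763 × 4237/248 = 7.82 A.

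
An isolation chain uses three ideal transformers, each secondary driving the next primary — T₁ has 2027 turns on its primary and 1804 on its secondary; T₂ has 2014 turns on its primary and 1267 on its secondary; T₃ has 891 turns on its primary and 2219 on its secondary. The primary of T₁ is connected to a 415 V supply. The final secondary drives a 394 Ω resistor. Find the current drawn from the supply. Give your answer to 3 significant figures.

I_supply ≈ 2.05 A

Secondary of T₁: V = 415.00 × 1804/2027 = 369.34 V.
Secondary of T₂: V = 369.34 × 1267/2014 = 232.35 V.
Secondary of T₃: V = 232.35 × 2219/891 = 578.67 V.
I_load = 578.67/394 = 1.4687 A, so P_out = 578.67 × 1.4687 = 849.88 W.
All ideal ⇒ P_in = P_out, so I_supply = 849.88/415 = 2.05 A.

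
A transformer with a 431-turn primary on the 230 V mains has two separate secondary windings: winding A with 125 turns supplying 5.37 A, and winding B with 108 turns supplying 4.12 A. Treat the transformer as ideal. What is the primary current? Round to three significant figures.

V_A = 230 × 125/431 = 66.705 V; V_B = 230 × 108/431 = 57.633 V.
P_out = V_A I_A + V_B I_B = 66.705×5.37 + 57.633×4.12 = 358.21 + 237.45 = 595.66 W.
Ideal ⇒ P_in = P_out, so I_p = P_out/V_p = 595.66/230 = 2.59 A.

I_p ≈ 2.59 A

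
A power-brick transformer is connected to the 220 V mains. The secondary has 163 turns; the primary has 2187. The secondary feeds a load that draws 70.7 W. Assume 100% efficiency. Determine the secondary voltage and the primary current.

V_s ≈ 16.4 V, I_p ≈ 0.321 A

V_s = V_p × N_s/N_p = 220 × 163/2187 = 16.397 V.
I_s = P/V_s = 70.7/16.397 = 4.3118 A.
I_p = I_s × N_s/N_p = 4.3118 × 163/2187 = 0.321 A.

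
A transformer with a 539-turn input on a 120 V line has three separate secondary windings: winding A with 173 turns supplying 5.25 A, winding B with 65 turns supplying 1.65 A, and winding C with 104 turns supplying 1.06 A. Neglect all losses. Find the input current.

V_A = 120 × 173/539 = 38.516 V; V_B = 120 × 65/539 = 14.471 V; V_C = 120 × 104/539 = 23.154 V.
P_out = V_A I_A + V_B I_B + V_C I_C = 38.516×5.25 + 14.471×1.65 + 23.154×1.06 = 202.21 + 23.878 + 24.543 = 250.63 W.
Ideal ⇒ P_in = P_out, so I_in = P_out/V_in = 250.63/120 = 2.09 A.

I_in ≈ 2.09 A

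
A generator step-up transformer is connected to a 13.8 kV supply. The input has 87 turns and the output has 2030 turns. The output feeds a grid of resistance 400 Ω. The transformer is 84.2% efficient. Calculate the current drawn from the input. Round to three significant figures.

I_in ≈ 22300 A

V_out = 13800 × 2030/87 = 322000 V.
I_out = V_out/R = 322000/400 = 805.00 A.
P_out = V_out I_out = 322000 × 805.00 = 2.5921×10^8 W.
P_in = P_out/η = 2.5921×10^8/0.842 = 3.0785×10^8 W.
I_in = P_in/V_in = 3.0785×10^8/13800 = 22300 A.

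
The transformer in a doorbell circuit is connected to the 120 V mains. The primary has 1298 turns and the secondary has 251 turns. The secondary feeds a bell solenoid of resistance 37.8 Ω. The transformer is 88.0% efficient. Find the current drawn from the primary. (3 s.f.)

I_p ≈ 0.135 A

V_s = 120 × 251/1298 = 23.205 V.
I_s = V_s/R = 23.205/37.8 = 0.61389 A.
P_out = V_s I_s = 23.205 × 0.61389 = 14.245 W.
P_in = P_out/η = 14.245/0.880 = 16.188 W.
I_p = P_in/V_p = 16.188/120 = 0.135 A.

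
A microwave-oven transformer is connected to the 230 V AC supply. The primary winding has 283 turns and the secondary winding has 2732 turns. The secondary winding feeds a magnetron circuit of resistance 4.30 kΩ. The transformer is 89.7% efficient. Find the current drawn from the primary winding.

V_s = 230 × 2732/283 = 2220.4 V.
I_s = V_s/R = 2220.4/4300 = 0.51636 A.
P_out = V_s I_s = 2220.4 × 0.51636 = 1146.5 W.
P_in = P_out/η = 1146.5/0.897 = 1278.2 W.
I_p = P_in/V_p = 1278.2/230 = 5.56 A.

I_p ≈ 5.56 A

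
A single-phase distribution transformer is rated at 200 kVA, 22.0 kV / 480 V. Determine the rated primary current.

I_p = S/V_p = 200000/22000 = 9.09 A.

I_p ≈ 9.09 A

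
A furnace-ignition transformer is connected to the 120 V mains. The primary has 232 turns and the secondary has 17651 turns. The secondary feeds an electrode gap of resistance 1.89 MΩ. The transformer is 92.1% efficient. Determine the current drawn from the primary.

V_s = 120 × 17651/232 = 9129.8 V.
I_s = V_s/R = 9129.8/(1.89×10^6) = 0.0048306 A.
P_out = V_s I_s = 9129.8 × 0.0048306 = 44.103 W.
P_in = P_out/η = 44.103/0.921 = 47.885 W.
I_p = P_in/V_p = 47.885/120 = 0.399 A.

I_p ≈ 0.399 A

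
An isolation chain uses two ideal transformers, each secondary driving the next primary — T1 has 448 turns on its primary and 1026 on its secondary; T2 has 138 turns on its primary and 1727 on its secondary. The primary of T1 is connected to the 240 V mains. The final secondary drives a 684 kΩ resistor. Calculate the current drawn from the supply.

I_supply ≈ 0.288 A

Secondary of T1: V = 240.00 × 1026/448 = 549.64 V.
Secondary of T2: V = 549.64 × 1727/138 = 6878.5 V.
I_load = 6878.5/684000 = 0.010056 A, so P_out = 6878.5 × 0.010056 = 69.172 W.
All ideal ⇒ P_in = P_out, so I_supply = 69.172/240 = 0.288 A.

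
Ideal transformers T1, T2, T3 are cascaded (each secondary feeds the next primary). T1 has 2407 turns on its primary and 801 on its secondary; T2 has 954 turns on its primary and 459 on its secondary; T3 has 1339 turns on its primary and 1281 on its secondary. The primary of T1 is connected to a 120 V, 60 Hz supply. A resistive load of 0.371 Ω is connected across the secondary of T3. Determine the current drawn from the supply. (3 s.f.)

After T1: V = 120.00 × 801/2407 = 39.934 V.
After T2: V = 39.934 × 459/954 = 19.213 V.
After T3: V = 19.213 × 1281/1339 = 18.381 V.
I_load = 18.381/0.371 = 49.545 A, so P_out = 18.381 × 49.545 = 910.68 W.
All ideal ⇒ P_in = P_out, so I_supply = 910.68/120 = 7.59 A.

I_supply ≈ 7.59 A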